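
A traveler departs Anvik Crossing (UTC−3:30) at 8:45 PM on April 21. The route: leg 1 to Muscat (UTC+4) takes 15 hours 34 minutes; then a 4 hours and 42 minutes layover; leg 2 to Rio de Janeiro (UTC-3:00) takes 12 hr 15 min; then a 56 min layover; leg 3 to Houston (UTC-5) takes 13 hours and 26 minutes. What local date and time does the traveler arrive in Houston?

Convert departure to UTC: 8:45 PM + 3:30 = 12:15 AM UTC on Apr 22.
Add 15 hours and 34 minutes leg 1 → 3:49 PM UTC.
Add 4 hours and 42 minutes layover in Muscat → 8:31 PM UTC.
Add 12 hours 15 minutes leg 2 → 8:46 AM UTC (Apr 23).
Add 56 minutes layover in Rio de Janeiro → 9:42 AM UTC.
Add 13 hours 26 minutes leg 3 → 11:08 PM UTC.
Houston is UTC−5:00, so local arrival = 11:08 PM − 5:00 = 6:08 PM on Apr 23.

6:08 PM on Apr 23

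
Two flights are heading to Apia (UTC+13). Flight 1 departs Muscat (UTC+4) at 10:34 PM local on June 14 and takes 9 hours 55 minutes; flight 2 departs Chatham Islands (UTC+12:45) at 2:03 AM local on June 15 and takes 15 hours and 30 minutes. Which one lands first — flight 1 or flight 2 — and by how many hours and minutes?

the first, by 19 minutes

Flight 1 in UTC: 10:34 PM − 4:00 = 6:34 PM on Jun 14.
+9 hours 55 minutes → arrive 4:29 AM UTC on Jun 15.
Flight 2 in UTC: 2:03 AM − 12:45 = 1:18 PM on Jun 14.
+15 hours 30 minutes → arrive 4:48 AM UTC on Jun 15.
Flight 1 lands earlier by 19 minutes.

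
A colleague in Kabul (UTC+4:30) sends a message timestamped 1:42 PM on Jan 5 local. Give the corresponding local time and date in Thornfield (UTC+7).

In UTC: 1:42 PM − 4:30 = 9:12 AM on Jan 5.
Thornfield is UTC+7:00: 9:12 AM + 7:00 = 4:12 PM on Jan 5.

4:12 PM on January 5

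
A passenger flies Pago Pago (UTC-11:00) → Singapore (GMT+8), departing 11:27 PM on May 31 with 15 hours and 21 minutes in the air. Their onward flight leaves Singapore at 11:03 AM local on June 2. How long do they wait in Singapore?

1 hour 15 minutes

Convert departure to UTC: 11:27 PM + 11:00 = 10:27 AM UTC on Jun 1.
Add 15 hours and 21 minutes flight time → 1:48 AM UTC (Jun 2).
Singapore is UTC+8:00, so local arrival = 1:48 AM + 8:00 = 9:48 AM on Jun 2.
Layover = 11:03 AM − 9:48 AM = 1 hour 15 minutes.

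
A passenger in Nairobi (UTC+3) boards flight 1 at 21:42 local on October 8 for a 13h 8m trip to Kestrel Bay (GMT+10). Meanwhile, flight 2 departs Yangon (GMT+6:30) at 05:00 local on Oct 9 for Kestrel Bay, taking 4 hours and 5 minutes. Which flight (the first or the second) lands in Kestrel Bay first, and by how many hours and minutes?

Flight 1 in UTC: 21:42 − 3:00 = 18:42 on Oct 8.
+13 hours and 8 minutes → arrive 07:50 UTC on Oct 9.
Flight 2 in UTC: 05:00 − 6:30 = 22:30 on Oct 8.
+4 hours and 5 minutes → arrive 02:35 UTC on Oct 9.
Flight 2 lands earlier by 5 hours 15 minutes.

the second, by 5 hours 15 minutes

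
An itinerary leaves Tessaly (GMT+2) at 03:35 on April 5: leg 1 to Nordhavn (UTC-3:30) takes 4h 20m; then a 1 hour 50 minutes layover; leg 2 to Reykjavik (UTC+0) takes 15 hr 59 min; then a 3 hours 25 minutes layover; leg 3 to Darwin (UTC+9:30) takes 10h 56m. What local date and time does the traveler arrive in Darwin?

Convert departure to UTC: 03:35 − 2:00 = 01:35 UTC on Apr 5.
Add 4 hours and 20 minutes leg 1 → 05:55 UTC.
Add 1 hour 50 minutes layover in Nordhavn → 07:45 UTC.
Add 15 hours 59 minutes leg 2 → 23:44 UTC.
Add 3 hours and 25 minutes layover in Reykjavik → 03:09 UTC (Apr 6).
Add 10 hours 56 minutes leg 3 → 14:05 UTC.
Darwin is UTC+9:30, so local arrival = 14:05 + 9:30 = 23:35 on Apr 6.

23:35 on April 6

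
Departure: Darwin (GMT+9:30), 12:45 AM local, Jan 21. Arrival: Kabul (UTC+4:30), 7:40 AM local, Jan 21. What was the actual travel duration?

11 hours 55 minutes

Departure in UTC: 12:45 AM − 9:30 = 3:15 PM on Jan 20.
Arrival in UTC: 7:40 AM − 4:30 = 3:10 AM on Jan 21.
Elapsed = 3:10 AM − 3:15 PM (+1 day) = 11 hours 55 minutes.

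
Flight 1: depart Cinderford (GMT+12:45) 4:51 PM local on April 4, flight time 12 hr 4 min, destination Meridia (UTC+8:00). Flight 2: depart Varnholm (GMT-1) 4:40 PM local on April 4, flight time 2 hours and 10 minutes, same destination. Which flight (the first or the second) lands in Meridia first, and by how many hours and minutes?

Flight 1 in UTC: 4:51 PM − 12:45 = 4:06 AM on Apr 4.
+12 hours 4 minutes → arrive 4:10 PM UTC on Apr 4.
Flight 2 in UTC: 4:40 PM + 1:00 = 5:40 PM on Apr 4.
+2 hours and 10 minutes → arrive 7:50 PM UTC on Apr 4.
Flight 1 lands earlier by 3 hours 40 minutes.

the first, by 3 hours 40 minutes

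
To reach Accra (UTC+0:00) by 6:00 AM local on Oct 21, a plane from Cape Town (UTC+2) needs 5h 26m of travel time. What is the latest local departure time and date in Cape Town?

2:34 AM on October 21

Target arrival is already UTC: 6:00 AM on Oct 21.
Subtract 5 hours 26 minutes → departure 12:34 AM UTC on Oct 21.
Cape Town is UTC+2:00: 12:34 AM + 2:00 = 2:34 AM on Oct 21.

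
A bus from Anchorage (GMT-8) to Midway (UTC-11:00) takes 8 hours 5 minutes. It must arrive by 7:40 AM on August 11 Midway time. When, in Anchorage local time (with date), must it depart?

Target arrival in UTC: 7:40 AM + 11:00 = 6:40 PM on Aug 11.
Subtract 8 hours 5 minutes → departure 10:35 AM UTC on Aug 11.
Anchorage is UTC−8:00: 10:35 AM − 8:00 = 2:35 AM on Aug 11.

2:35 AM on August 11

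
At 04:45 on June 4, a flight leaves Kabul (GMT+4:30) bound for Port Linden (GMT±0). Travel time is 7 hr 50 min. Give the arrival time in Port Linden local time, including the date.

Convert departure to UTC: 04:45 − 4:30 = 00:15 UTC on Jun 4.
Add 7 hours and 50 minutes travel time → 08:05 UTC.
Port Linden is UTC+0, so local arrival is the same: 08:05 on Jun 4.

08:05 on June 4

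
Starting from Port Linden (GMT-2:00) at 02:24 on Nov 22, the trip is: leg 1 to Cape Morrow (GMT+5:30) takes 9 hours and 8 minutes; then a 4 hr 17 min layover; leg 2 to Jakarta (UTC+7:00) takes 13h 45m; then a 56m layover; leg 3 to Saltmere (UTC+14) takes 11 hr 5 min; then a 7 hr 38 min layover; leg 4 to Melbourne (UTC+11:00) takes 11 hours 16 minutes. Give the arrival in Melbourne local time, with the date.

Convert departure to UTC: 02:24 + 2:00 = 04:24 UTC on Nov 22.
Add 9 hours and 8 minutes leg 1 → 13:32 UTC.
Add 4 hours and 17 minutes layover in Cape Morrow → 17:49 UTC.
Add 13 hours 45 minutes leg 2 → 07:34 UTC (Nov 23).
Add 56 minutes layover in Jakarta → 08:30 UTC.
Add 11 hours 5 minutes leg 3 → 19:35 UTC.
Add 7 hours and 38 minutes layover in Saltmere → 03:13 UTC (Nov 24).
Add 11 hours 16 minutes leg 4 → 14:29 UTC.
Melbourne is UTC+11:00, so local arrival = 14:29 + 11:00 = 01:29 on Nov 25.

01:29 on Nov 25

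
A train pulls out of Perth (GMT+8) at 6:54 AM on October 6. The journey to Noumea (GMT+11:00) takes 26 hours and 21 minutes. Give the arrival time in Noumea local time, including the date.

Convert departure to UTC: 6:54 AM − 8:00 = 10:54 PM UTC on Oct 5.
Add 26 hours 21 minutes travel time → 1:15 AM UTC (Oct 7).
Noumea is UTC+11:00, so local arrival = 1:15 AM + 11:00 = 12:15 PM on Oct 7.

12:15 PM on October 7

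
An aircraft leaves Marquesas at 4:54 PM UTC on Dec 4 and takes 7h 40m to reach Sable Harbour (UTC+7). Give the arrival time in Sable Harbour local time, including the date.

7:34 AM on December 5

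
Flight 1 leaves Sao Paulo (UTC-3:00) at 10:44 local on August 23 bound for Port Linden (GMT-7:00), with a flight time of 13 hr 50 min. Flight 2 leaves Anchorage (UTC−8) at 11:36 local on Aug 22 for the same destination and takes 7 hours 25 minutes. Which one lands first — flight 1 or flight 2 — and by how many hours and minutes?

the second, by 24 hours 33 minutes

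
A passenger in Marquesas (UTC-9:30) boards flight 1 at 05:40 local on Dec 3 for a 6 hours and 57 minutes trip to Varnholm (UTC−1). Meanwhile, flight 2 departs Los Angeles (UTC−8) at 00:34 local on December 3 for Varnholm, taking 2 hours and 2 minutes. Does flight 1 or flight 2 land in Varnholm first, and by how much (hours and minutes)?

Flight 1 in UTC: 05:40 + 9:30 = 15:10 on Dec 3.
+6 hours and 57 minutes → arrive 22:07 UTC on Dec 3.
Flight 2 in UTC: 00:34 + 8:00 = 08:34 on Dec 3.
+2 hours 2 minutes → arrive 10:36 UTC on Dec 3.
Flight 2 lands earlier by 11 hours 31 minutes.

the second, by 11 hours 31 minutes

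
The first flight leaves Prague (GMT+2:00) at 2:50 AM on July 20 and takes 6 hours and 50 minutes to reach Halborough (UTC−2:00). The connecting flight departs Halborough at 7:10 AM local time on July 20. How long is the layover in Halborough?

1 hour 30 minutes

Convert departure to UTC: 2:50 AM − 2:00 = 12:50 AM UTC on Jul 20.
Add 6 hours and 50 minutes flight time → 7:40 AM UTC.
Halborough is UTC−2:00, so local arrival = 7:40 AM − 2:00 = 5:40 AM on Jul 20.
Layover = 7:10 AM − 5:40 AM = 1 hour 30 minutes.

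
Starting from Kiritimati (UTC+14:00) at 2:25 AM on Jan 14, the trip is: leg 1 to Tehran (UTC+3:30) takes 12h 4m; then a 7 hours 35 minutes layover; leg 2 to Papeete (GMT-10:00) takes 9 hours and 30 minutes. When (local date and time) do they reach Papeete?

7:34 AM on January 14

Convert departure to UTC: 2:25 AM − 14:00 = 12:25 PM UTC on Jan 13.
Add 12 hours and 4 minutes leg 1 → 12:29 AM UTC (Jan 14).
Add 7 hours and 35 minutes layover in Tehran → 8:04 AM UTC.
Add 9 hours and 30 minutes leg 2 → 5:34 PM UTC.
Papeete is UTC−10:00, so local arrival = 5:34 PM − 10:00 = 7:34 AM on Jan 14.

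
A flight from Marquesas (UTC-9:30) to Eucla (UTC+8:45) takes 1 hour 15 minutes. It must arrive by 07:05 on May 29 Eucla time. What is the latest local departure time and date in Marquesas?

11:35 on May 28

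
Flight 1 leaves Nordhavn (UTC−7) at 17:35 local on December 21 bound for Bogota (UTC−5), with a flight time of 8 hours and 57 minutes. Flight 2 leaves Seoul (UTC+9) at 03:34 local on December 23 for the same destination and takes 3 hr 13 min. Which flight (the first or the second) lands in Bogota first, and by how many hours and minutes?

Flight 1 in UTC: 17:35 + 7:00 = 00:35 on Dec 22.
+8 hours 57 minutes → arrive 09:32 UTC on Dec 22.
Flight 2 in UTC: 03:34 − 9:00 = 18:34 on Dec 22.
+3 hours 13 minutes → arrive 21:47 UTC on Dec 22.
Flight 1 lands earlier by 12 hours 15 minutes.

the first, by 12 hours 15 minutes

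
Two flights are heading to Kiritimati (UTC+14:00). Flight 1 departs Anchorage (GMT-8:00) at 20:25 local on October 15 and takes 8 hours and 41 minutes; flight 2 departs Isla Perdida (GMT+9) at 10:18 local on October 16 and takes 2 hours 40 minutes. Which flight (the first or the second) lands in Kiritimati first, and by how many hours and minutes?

the second, by 9 hours 8 minutes

Flight 1 in UTC: 20:25 + 8:00 = 04:25 on Oct 16.
+8 hours 41 minutes → arrive 13:06 UTC on Oct 16.
Flight 2 in UTC: 10:18 − 9:00 = 01:18 on Oct 16.
+2 hours 40 minutes → arrive 03:58 UTC on Oct 16.
Flight 2 lands earlier by 9 hours 8 minutes.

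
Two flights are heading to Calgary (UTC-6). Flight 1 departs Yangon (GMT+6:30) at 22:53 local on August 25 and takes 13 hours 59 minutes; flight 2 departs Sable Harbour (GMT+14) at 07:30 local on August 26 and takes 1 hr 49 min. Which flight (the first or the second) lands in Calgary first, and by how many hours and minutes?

Flight 1 in UTC: 22:53 − 6:30 = 16:23 on Aug 25.
+13 hours 59 minutes → arrive 06:22 UTC on Aug 26.
Flight 2 in UTC: 07:30 − 14:00 = 17:30 on Aug 25.
+1 hour and 49 minutes → arrive 19:19 UTC on Aug 25.
Flight 2 lands earlier by 11 hours 3 minutes.

the second, by 11 hours 3 minutes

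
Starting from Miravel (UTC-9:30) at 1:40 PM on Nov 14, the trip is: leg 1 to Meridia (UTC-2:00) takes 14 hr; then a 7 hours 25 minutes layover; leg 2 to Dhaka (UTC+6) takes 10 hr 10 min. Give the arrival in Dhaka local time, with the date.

Convert departure to UTC: 1:40 PM + 9:30 = 11:10 PM UTC on Nov 14.
Add 14 hours leg 1 → 1:10 PM UTC (Nov 15).
Add 7 hours 25 minutes layover in Meridia → 8:35 PM UTC.
Add 10 hours and 10 minutes leg 2 → 6:45 AM UTC (Nov 16).
Dhaka is UTC+6:00, so local arrival = 6:45 AM + 6:00 = 12:45 PM on Nov 16.

12:45 PM on November 16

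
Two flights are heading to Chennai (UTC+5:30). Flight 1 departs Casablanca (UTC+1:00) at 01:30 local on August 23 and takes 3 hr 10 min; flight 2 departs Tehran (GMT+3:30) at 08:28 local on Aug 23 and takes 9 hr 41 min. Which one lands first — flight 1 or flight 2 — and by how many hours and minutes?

the first, by 10 hours 59 minutes

Flight 1 in UTC: 01:30 − 1:00 = 00:30 on Aug 23.
+3 hours 10 minutes → arrive 03:40 UTC on Aug 23.
Flight 2 in UTC: 08:28 − 3:30 = 04:58 on Aug 23.
+9 hours and 41 minutes → arrive 14:39 UTC on Aug 23.
Flight 1 lands earlier by 10 hours 59 minutes.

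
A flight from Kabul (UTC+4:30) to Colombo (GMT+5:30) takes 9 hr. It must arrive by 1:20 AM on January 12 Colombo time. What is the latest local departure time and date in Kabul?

Target arrival in UTC: 1:20 AM − 5:30 = 7:50 PM on Jan 11.
Subtract 9 hours → departure 10:50 AM UTC on Jan 11.
Kabul is UTC+4:30: 10:50 AM + 4:30 = 3:20 PM on Jan 11.

3:20 PM on January 11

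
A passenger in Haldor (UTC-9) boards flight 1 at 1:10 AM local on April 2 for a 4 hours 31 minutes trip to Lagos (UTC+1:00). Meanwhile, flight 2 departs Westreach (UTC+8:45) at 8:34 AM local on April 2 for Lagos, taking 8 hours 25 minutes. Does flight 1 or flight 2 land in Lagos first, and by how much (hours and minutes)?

Flight 1 in UTC: 1:10 AM + 9:00 = 10:10 AM on Apr 2.
+4 hours and 31 minutes → arrive 2:41 PM UTC on Apr 2.
Flight 2 in UTC: 8:34 AM − 8:45 = 11:49 PM on Apr 1.
+8 hours 25 minutes → arrive 8:14 AM UTC on Apr 2.
Flight 2 lands earlier by 6 hours 27 minutes.

the second, by 6 hours 27 minutes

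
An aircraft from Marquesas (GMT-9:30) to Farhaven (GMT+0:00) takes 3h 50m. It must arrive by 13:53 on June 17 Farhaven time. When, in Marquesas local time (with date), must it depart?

00:33 on June 17

Target arrival is already UTC: 13:53 on Jun 17.
Subtract 3 hours and 50 minutes → departure 10:03 UTC on Jun 17.
Marquesas is UTC−9:30: 10:03 − 9:30 = 00:33 on Jun 17.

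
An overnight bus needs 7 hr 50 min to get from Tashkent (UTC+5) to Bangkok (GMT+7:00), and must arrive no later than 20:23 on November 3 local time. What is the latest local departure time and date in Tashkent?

10:33 on November 3

Target arrival in UTC: 20:23 − 7:00 = 13:23 on Nov 3.
Subtract 7 hours and 50 minutes → departure 05:33 UTC on Nov 3.
Tashkent is UTC+5:00: 05:33 + 5:00 = 10:33 on Nov 3.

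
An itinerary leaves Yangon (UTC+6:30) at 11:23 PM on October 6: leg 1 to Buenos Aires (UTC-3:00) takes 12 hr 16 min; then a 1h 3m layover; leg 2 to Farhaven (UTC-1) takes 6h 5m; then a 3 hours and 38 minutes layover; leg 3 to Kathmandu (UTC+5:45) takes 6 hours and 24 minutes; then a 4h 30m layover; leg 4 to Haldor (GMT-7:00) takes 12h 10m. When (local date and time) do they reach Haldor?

Convert departure to UTC: 11:23 PM − 6:30 = 4:53 PM UTC on Oct 6.
Add 12 hours 16 minutes leg 1 → 5:09 AM UTC (Oct 7).
Add 1 hour and 3 minutes layover in Buenos Aires → 6:12 AM UTC.
Add 6 hours 5 minutes leg 2 → 12:17 PM UTC.
Add 3 hours and 38 minutes layover in Farhaven → 3:55 PM UTC.
Add 6 hours and 24 minutes leg 3 → 10:19 PM UTC.
Add 4 hours and 30 minutes layover in Kathmandu → 2:49 AM UTC (Oct 8).
Add 12 hours and 10 minutes leg 4 → 2:59 PM UTC.
Haldor is UTC−7:00, so local arrival = 2:59 PM − 7:00 = 7:59 AM on Oct 8.

7:59 AM on October 8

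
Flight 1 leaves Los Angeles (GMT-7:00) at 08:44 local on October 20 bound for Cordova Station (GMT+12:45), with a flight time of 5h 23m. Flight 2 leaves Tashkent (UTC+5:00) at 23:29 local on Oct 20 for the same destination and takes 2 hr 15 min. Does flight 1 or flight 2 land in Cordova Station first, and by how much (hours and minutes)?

the second, by 23 minutes

Flight 1 in UTC: 08:44 + 7:00 = 15:44 on Oct 20.
+5 hours and 23 minutes → arrive 21:07 UTC on Oct 20.
Flight 2 in UTC: 23:29 − 5:00 = 18:29 on Oct 20.
+2 hours and 15 minutes → arrive 20:44 UTC on Oct 20.
Flight 2 lands earlier by 23 minutes.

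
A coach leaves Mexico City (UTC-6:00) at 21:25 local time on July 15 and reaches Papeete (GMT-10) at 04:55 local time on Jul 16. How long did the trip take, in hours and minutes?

11 hours 30 minutes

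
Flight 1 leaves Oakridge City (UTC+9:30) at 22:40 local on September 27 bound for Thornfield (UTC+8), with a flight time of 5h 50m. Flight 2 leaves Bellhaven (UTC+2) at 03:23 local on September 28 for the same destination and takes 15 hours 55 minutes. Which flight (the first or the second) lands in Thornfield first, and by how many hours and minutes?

Flight 1 in UTC: 22:40 − 9:30 = 13:10 on Sep 27.
+5 hours 50 minutes → arrive 19:00 UTC on Sep 27.
Flight 2 in UTC: 03:23 − 2:00 = 01:23 on Sep 28.
+15 hours and 55 minutes → arrive 17:18 UTC on Sep 28.
Flight 1 lands earlier by 22 hours 18 minutes.

the first, by 22 hours 18 minutes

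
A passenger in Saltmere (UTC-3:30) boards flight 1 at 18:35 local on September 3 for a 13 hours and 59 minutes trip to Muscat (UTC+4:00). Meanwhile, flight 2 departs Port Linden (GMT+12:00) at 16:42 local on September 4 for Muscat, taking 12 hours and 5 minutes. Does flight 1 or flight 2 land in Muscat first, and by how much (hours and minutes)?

Flight 1 in UTC: 18:35 + 3:30 = 22:05 on Sep 3.
+13 hours and 59 minutes → arrive 12:04 UTC on Sep 4.
Flight 2 in UTC: 16:42 − 12:00 = 04:42 on Sep 4.
+12 hours and 5 minutes → arrive 16:47 UTC on Sep 4.
Flight 1 lands earlier by 4 hours 43 minutes.

the first, by 4 hours 43 minutes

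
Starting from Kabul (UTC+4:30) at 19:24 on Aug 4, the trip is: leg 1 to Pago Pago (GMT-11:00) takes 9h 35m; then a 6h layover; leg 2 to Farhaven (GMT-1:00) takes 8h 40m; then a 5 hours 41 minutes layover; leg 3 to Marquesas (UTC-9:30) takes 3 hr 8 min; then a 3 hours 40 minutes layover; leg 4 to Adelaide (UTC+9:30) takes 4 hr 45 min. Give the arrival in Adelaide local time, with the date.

Convert departure to UTC: 19:24 − 4:30 = 14:54 UTC on Aug 4.
Add 9 hours and 35 minutes leg 1 → 00:29 UTC (Aug 5).
Add 6 hours layover in Pago Pago → 06:29 UTC.
Add 8 hours 40 minutes leg 2 → 15:09 UTC.
Add 5 hours and 41 minutes layover in Farhaven → 20:50 UTC.
Add 3 hours and 8 minutes leg 3 → 23:58 UTC.
Add 3 hours and 40 minutes layover in Marquesas → 03:38 UTC (Aug 6).
Add 4 hours 45 minutes leg 4 → 08:23 UTC.
Adelaide is UTC+9:30, so local arrival = 08:23 + 9:30 = 17:53 on Aug 6.

17:53 on Aug 6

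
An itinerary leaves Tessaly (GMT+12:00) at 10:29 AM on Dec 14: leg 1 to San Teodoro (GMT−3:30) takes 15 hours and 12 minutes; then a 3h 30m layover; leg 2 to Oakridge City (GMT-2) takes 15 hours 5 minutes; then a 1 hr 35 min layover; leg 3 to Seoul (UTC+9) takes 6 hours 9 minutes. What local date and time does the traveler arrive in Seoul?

1:00 AM on Dec 16

Convert departure to UTC: 10:29 AM − 12:00 = 10:29 PM UTC on Dec 13.
Add 15 hours and 12 minutes leg 1 → 1:41 PM UTC (Dec 14).
Add 3 hours and 30 minutes layover in San Teodoro → 5:11 PM UTC.
Add 15 hours and 5 minutes leg 2 → 8:16 AM UTC (Dec 15).
Add 1 hour 35 minutes layover in Oakridge City → 9:51 AM UTC.
Add 6 hours 9 minutes leg 3 → 4:00 PM UTC.
Seoul is UTC+9:00, so local arrival = 4:00 PM + 9:00 = 1:00 AM on Dec 16.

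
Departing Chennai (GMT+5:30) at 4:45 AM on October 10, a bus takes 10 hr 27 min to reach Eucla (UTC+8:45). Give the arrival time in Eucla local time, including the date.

Convert departure to UTC: 4:45 AM − 5:30 = 11:15 PM UTC on Oct 9.
Add 10 hours and 27 minutes travel time → 9:42 AM UTC (Oct 10).
Eucla is UTC+8:45, so local arrival = 9:42 AM + 8:45 = 6:27 PM on Oct 10.

6:27 PM on October 10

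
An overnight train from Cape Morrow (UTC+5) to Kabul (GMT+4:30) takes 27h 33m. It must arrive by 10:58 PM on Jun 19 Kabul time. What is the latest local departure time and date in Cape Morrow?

7:55 PM on Jun 18

Target arrival in UTC: 10:58 PM − 4:30 = 6:28 PM on Jun 19.
Subtract 27 hours 33 minutes → departure 2:55 PM UTC on Jun 18.
Cape Morrow is UTC+5:00: 2:55 PM + 5:00 = 7:55 PM on Jun 18.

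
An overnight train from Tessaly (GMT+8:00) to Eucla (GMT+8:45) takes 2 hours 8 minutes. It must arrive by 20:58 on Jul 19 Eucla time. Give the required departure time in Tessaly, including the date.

18:05 on Jul 19

Target arrival in UTC: 20:58 − 8:45 = 12:13 on Jul 19.
Subtract 2 hours and 8 minutes → departure 10:05 UTC on Jul 19.
Tessaly is UTC+8:00: 10:05 + 8:00 = 18:05 on Jul 19.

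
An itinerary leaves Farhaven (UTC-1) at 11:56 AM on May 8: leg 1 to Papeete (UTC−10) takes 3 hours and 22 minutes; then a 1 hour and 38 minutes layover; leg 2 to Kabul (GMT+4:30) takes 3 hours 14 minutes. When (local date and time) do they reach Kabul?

Convert departure to UTC: 11:56 AM + 1:00 = 12:56 PM UTC on May 8.
Add 3 hours and 22 minutes leg 1 → 4:18 PM UTC.
Add 1 hour and 38 minutes layover in Papeete → 5:56 PM UTC.
Add 3 hours and 14 minutes leg 2 → 9:10 PM UTC.
Kabul is UTC+4:30, so local arrival = 9:10 PM + 4:30 = 1:40 AM on May 9.

1:40 AM on May 9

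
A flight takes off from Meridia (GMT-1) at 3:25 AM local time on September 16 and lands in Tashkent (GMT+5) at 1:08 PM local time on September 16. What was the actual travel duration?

Departure in UTC: 3:25 AM + 1:00 = 4:25 AM on Sep 16.
Arrival in UTC: 1:08 PM − 5:00 = 8:08 AM on Sep 16.
Elapsed = 8:08 AM − 4:25 AM = 3 hours 43 minutes.

3 hours 43 minutes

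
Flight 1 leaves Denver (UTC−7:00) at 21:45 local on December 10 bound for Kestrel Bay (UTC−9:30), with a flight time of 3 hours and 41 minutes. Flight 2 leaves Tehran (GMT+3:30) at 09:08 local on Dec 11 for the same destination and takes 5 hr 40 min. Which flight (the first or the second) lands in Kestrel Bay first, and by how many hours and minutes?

the first, by 2 hours 52 minutes

Flight 1 in UTC: 21:45 + 7:00 = 04:45 on Dec 11.
+3 hours and 41 minutes → arrive 08:26 UTC on Dec 11.
Flight 2 in UTC: 09:08 − 3:30 = 05:38 on Dec 11.
+5 hours and 40 minutes → arrive 11:18 UTC on Dec 11.
Flight 1 lands earlier by 2 hours 52 minutes.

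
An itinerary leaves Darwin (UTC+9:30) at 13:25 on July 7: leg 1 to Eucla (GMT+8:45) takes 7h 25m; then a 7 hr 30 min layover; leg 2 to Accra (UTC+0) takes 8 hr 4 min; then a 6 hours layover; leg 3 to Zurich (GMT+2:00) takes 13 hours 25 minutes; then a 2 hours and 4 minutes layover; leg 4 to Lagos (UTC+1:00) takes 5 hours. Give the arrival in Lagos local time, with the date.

06:23 on July 9

Convert departure to UTC: 13:25 − 9:30 = 03:55 UTC on Jul 7.
Add 7 hours 25 minutes leg 1 → 11:20 UTC.
Add 7 hours 30 minutes layover in Eucla → 18:50 UTC.
Add 8 hours and 4 minutes leg 2 → 02:54 UTC (Jul 8).
Add 6 hours layover in Accra → 08:54 UTC.
Add 13 hours 25 minutes leg 3 → 22:19 UTC.
Add 2 hours and 4 minutes layover in Zurich → 00:23 UTC (Jul 9).
Add 5 hours leg 4 → 05:23 UTC.
Lagos is UTC+1:00, so local arrival = 05:23 + 1:00 = 06:23 on Jul 9.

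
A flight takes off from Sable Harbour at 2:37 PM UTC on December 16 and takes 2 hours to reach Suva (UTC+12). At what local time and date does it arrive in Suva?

Departure is given in UTC: 2:37 PM on Dec 16.
Add 2 hours → 4:37 PM UTC.
Suva is UTC+12:00: 4:37 PM + 12:00 = 4:37 AM on Dec 17.

4:37 AM on December 17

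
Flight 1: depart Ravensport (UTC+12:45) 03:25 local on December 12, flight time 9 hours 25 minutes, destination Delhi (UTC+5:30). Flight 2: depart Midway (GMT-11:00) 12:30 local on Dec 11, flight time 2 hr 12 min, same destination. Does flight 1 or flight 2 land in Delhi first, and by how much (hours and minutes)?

Flight 1 in UTC: 03:25 − 12:45 = 14:40 on Dec 11.
+9 hours 25 minutes → arrive 00:05 UTC on Dec 12.
Flight 2 in UTC: 12:30 + 11:00 = 23:30 on Dec 11.
+2 hours 12 minutes → arrive 01:42 UTC on Dec 12.
Flight 1 lands earlier by 1 hour 37 minutes.

the first, by 1 hour 37 minutes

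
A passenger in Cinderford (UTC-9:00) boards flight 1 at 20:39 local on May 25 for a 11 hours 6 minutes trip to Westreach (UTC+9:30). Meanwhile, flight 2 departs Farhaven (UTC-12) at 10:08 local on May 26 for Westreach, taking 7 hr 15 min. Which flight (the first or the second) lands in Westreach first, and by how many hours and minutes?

Flight 1 in UTC: 20:39 + 9:00 = 05:39 on May 26.
+11 hours 6 minutes → arrive 16:45 UTC on May 26.
Flight 2 in UTC: 10:08 + 12:00 = 22:08 on May 26.
+7 hours and 15 minutes → arrive 05:23 UTC on May 27.
Flight 1 lands earlier by 12 hours 38 minutes.

the first, by 12 hours 38 minutes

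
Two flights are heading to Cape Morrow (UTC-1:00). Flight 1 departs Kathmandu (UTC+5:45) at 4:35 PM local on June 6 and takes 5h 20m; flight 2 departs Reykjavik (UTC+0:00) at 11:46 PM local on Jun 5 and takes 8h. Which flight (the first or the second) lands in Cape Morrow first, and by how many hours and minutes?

Flight 1 in UTC: 4:35 PM − 5:45 = 10:50 AM on Jun 6.
+5 hours 20 minutes → arrive 4:10 PM UTC on Jun 6.
Flight 2 departs at 11:46 PM UTC (Jun 5).
+8 hours → arrive 7:46 AM UTC on Jun 6.
Flight 2 lands earlier by 8 hours 24 minutes.

the second, by 8 hours 24 minutes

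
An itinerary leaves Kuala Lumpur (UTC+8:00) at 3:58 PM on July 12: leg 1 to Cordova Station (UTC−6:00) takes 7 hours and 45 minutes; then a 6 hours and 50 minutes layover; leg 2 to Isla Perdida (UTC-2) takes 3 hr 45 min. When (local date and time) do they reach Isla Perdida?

Convert departure to UTC: 3:58 PM − 8:00 = 7:58 AM UTC on Jul 12.
Add 7 hours and 45 minutes leg 1 → 3:43 PM UTC.
Add 6 hours and 50 minutes layover in Cordova Station → 10:33 PM UTC.
Add 3 hours and 45 minutes leg 2 → 2:18 AM UTC (Jul 13).
Isla Perdida is UTC−2:00, so local arrival = 2:18 AM − 2:00 = 12:18 AM on Jul 13.

12:18 AM on July 13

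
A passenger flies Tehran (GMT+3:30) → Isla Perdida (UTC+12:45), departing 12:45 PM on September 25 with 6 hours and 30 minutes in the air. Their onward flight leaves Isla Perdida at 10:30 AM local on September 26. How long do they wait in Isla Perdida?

Convert departure to UTC: 12:45 PM − 3:30 = 9:15 AM UTC on Sep 25.
Add 6 hours and 30 minutes flight time → 3:45 PM UTC.
Isla Perdida is UTC+12:45, so local arrival = 3:45 PM + 12:45 = 4:30 AM on Sep 26.
Layover = 10:30 AM − 4:30 AM = 6 hours.

6 hours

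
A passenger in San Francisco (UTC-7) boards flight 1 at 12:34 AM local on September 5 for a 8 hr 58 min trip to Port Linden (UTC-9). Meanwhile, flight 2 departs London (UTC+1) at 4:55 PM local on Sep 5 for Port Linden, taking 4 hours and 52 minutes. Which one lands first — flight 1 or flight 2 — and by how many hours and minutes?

the first, by 4 hours 15 minutes

Flight 1 in UTC: 12:34 AM + 7:00 = 7:34 AM on Sep 5.
+8 hours and 58 minutes → arrive 4:32 PM UTC on Sep 5.
Flight 2 in UTC: 4:55 PM − 1:00 = 3:55 PM on Sep 5.
+4 hours 52 minutes → arrive 8:47 PM UTC on Sep 5.
Flight 1 lands earlier by 4 hours 15 minutes.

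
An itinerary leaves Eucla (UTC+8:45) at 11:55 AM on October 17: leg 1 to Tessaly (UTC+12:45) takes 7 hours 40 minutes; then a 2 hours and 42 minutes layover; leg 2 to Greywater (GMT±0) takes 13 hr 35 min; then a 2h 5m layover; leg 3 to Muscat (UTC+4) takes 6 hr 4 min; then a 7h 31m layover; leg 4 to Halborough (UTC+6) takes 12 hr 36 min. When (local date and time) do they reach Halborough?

Convert departure to UTC: 11:55 AM − 8:45 = 3:10 AM UTC on Oct 17.
Add 7 hours 40 minutes leg 1 → 10:50 AM UTC.
Add 2 hours and 42 minutes layover in Tessaly → 1:32 PM UTC.
Add 13 hours and 35 minutes leg 2 → 3:07 AM UTC (Oct 18).
Add 2 hours 5 minutes layover in Greywater → 5:12 AM UTC.
Add 6 hours 4 minutes leg 3 → 11:16 AM UTC.
Add 7 hours 31 minutes layover in Muscat → 6:47 PM UTC.
Add 12 hours and 36 minutes leg 4 → 7:23 AM UTC (Oct 19).
Halborough is UTC+6:00, so local arrival = 7:23 AM + 6:00 = 1:23 PM on Oct 19.

1:23 PM on October 19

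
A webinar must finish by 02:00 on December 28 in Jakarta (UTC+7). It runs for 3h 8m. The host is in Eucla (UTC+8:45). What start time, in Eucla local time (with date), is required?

00:37 on Dec 28

Target end time in UTC: 02:00 − 7:00 = 19:00 on Dec 27.
Subtract 3 hours and 8 minutes → start 15:52 UTC on Dec 27.
Eucla is UTC+8:45: 15:52 + 8:45 = 00:37 on Dec 28.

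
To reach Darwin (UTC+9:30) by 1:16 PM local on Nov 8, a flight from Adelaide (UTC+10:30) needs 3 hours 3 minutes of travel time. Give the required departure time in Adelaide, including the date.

11:13 AM on November 8

Target arrival in UTC: 1:16 PM − 9:30 = 3:46 AM on Nov 8.
Subtract 3 hours and 3 minutes → departure 12:43 AM UTC on Nov 8.
Adelaide is UTC+10:30: 12:43 AM + 10:30 = 11:13 AM on Nov 8.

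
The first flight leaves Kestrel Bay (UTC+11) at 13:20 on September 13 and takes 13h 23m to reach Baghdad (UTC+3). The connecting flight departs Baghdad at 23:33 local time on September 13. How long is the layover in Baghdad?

Convert departure to UTC: 13:20 − 11:00 = 02:20 UTC on Sep 13.
Add 13 hours 23 minutes flight time → 15:43 UTC.
Baghdad is UTC+3:00, so local arrival = 15:43 + 3:00 = 18:43 on Sep 13.
Layover = 23:33 − 18:43 = 4 hours 50 minutes.

4 hours 50 minutes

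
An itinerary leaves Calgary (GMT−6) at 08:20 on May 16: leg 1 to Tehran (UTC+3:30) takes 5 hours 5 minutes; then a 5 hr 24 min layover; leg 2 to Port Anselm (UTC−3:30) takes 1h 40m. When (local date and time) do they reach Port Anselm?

22:59 on May 16

Convert departure to UTC: 08:20 + 6:00 = 14:20 UTC on May 16.
Add 5 hours and 5 minutes leg 1 → 19:25 UTC.
Add 5 hours 24 minutes layover in Tehran → 00:49 UTC (May 17).
Add 1 hour 40 minutes leg 2 → 02:29 UTC.
Port Anselm is UTC−3:30, so local arrival = 02:29 − 3:30 = 22:59 on May 16.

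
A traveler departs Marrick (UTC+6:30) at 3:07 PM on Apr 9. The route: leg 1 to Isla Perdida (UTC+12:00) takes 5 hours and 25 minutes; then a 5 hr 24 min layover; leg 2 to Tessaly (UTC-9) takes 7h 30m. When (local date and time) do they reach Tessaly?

5:56 PM on April 9

Convert departure to UTC: 3:07 PM − 6:30 = 8:37 AM UTC on Apr 9.
Add 5 hours and 25 minutes leg 1 → 2:02 PM UTC.
Add 5 hours and 24 minutes layover in Isla Perdida → 7:26 PM UTC.
Add 7 hours and 30 minutes leg 2 → 2:56 AM UTC (Apr 10).
Tessaly is UTC−9:00, so local arrival = 2:56 AM − 9:00 = 5:56 PM on Apr 9.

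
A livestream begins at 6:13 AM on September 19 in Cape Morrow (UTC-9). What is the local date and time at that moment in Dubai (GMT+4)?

7:13 PM on September 19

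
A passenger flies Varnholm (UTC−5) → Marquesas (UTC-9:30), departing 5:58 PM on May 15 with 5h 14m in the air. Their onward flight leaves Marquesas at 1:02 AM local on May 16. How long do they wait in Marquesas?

Convert departure to UTC: 5:58 PM + 5:00 = 10:58 PM UTC on May 15.
Add 5 hours 14 minutes flight time → 4:12 AM UTC (May 16).
Marquesas is UTC−9:30, so local arrival = 4:12 AM − 9:30 = 6:42 PM on May 15.
Layover = 1:02 AM − 6:42 PM (+1 day) = 6 hours 20 minutes.

6 hours 20 minutes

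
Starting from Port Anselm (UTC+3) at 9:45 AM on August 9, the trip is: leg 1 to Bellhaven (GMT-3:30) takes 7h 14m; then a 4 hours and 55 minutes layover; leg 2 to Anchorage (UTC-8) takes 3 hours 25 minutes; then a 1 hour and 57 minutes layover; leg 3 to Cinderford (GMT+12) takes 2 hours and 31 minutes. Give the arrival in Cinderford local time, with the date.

Convert departure to UTC: 9:45 AM − 3:00 = 6:45 AM UTC on Aug 9.
Add 7 hours and 14 minutes leg 1 → 1:59 PM UTC.
Add 4 hours 55 minutes layover in Bellhaven → 6:54 PM UTC.
Add 3 hours and 25 minutes leg 2 → 10:19 PM UTC.
Add 1 hour and 57 minutes layover in Anchorage → 12:16 AM UTC (Aug 10).
Add 2 hours and 31 minutes leg 3 → 2:47 AM UTC.
Cinderford is UTC+12:00, so local arrival = 2:47 AM + 12:00 = 2:47 PM on Aug 10.

2:47 PM on August 10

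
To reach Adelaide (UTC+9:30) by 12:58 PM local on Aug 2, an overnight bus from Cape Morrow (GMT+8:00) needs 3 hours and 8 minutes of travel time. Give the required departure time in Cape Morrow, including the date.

8:20 AM on August 2

Target arrival in UTC: 12:58 PM − 9:30 = 3:28 AM on Aug 2.
Subtract 3 hours 8 minutes → departure 12:20 AM UTC on Aug 2.
Cape Morrow is UTC+8:00: 12:20 AM + 8:00 = 8:20 AM on Aug 2.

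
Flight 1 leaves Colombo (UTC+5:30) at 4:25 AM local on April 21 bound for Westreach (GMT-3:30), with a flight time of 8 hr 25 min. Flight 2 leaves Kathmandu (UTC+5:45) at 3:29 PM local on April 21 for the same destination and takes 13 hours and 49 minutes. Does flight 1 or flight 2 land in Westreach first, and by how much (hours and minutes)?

Flight 1 in UTC: 4:25 AM − 5:30 = 10:55 PM on Apr 20.
+8 hours and 25 minutes → arrive 7:20 AM UTC on Apr 21.
Flight 2 in UTC: 3:29 PM − 5:45 = 9:44 AM on Apr 21.
+13 hours and 49 minutes → arrive 11:33 PM UTC on Apr 21.
Flight 1 lands earlier by 16 hours 13 minutes.

the first, by 16 hours 13 minutes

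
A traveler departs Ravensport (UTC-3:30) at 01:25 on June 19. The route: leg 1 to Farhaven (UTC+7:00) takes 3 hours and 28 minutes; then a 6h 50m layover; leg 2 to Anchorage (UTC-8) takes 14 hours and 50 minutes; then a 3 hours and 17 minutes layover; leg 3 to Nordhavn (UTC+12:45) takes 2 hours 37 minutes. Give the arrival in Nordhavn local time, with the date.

Convert departure to UTC: 01:25 + 3:30 = 04:55 UTC on Jun 19.
Add 3 hours 28 minutes leg 1 → 08:23 UTC.
Add 6 hours and 50 minutes layover in Farhaven → 15:13 UTC.
Add 14 hours and 50 minutes leg 2 → 06:03 UTC (Jun 20).
Add 3 hours and 17 minutes layover in Anchorage → 09:20 UTC.
Add 2 hours and 37 minutes leg 3 → 11:57 UTC.
Nordhavn is UTC+12:45, so local arrival = 11:57 + 12:45 = 00:42 on Jun 21.

00:42 on Jun 21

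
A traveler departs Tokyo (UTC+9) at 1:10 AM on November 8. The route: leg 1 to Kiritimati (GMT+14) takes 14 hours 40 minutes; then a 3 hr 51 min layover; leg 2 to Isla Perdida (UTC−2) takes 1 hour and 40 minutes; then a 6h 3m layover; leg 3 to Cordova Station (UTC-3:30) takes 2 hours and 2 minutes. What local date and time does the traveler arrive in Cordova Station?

Convert departure to UTC: 1:10 AM − 9:00 = 4:10 PM UTC on Nov 7.
Add 14 hours 40 minutes leg 1 → 6:50 AM UTC (Nov 8).
Add 3 hours and 51 minutes layover in Kiritimati → 10:41 AM UTC.
Add 1 hour 40 minutes leg 2 → 12:21 PM UTC.
Add 6 hours 3 minutes layover in Isla Perdida → 6:24 PM UTC.
Add 2 hours 2 minutes leg 3 → 8:26 PM UTC.
Cordova Station is UTC−3:30, so local arrival = 8:26 PM − 3:30 = 4:56 PM on Nov 8.

4:56 PM on November 8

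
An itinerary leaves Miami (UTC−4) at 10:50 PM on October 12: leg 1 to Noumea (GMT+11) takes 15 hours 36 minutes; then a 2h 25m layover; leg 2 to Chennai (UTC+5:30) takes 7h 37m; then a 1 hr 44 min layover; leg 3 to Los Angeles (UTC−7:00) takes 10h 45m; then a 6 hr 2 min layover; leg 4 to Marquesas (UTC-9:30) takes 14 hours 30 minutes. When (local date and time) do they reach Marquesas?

Convert departure to UTC: 10:50 PM + 4:00 = 2:50 AM UTC on Oct 13.
Add 15 hours 36 minutes leg 1 → 6:26 PM UTC.
Add 2 hours 25 minutes layover in Noumea → 8:51 PM UTC.
Add 7 hours 37 minutes leg 2 → 4:28 AM UTC (Oct 14).
Add 1 hour and 44 minutes layover in Chennai → 6:12 AM UTC.
Add 10 hours and 45 minutes leg 3 → 4:57 PM UTC.
Add 6 hours and 2 minutes layover in Los Angeles → 10:59 PM UTC.
Add 14 hours and 30 minutes leg 4 → 1:29 PM UTC (Oct 15).
Marquesas is UTC−9:30, so local arrival = 1:29 PM − 9:30 = 3:59 AM on Oct 15.

3:59 AM on October 15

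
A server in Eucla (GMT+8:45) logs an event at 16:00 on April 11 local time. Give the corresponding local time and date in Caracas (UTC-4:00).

In UTC: 16:00 − 8:45 = 07:15 on Apr 11.
Caracas is UTC−4:00: 07:15 − 4:00 = 03:15 on Apr 11.

03:15 on Apr 11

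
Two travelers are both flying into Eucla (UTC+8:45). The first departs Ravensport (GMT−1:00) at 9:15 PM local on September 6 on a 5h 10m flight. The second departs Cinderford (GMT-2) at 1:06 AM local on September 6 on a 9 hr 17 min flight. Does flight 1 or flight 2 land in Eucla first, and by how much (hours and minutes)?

the second, by 15 hours 2 minutes

Flight 1 in UTC: 9:15 PM + 1:00 = 10:15 PM on Sep 6.
+5 hours 10 minutes → arrive 3:25 AM UTC on Sep 7.
Flight 2 in UTC: 1:06 AM + 2:00 = 3:06 AM on Sep 6.
+9 hours and 17 minutes → arrive 12:23 PM UTC on Sep 6.
Flight 2 lands earlier by 15 hours 2 minutes.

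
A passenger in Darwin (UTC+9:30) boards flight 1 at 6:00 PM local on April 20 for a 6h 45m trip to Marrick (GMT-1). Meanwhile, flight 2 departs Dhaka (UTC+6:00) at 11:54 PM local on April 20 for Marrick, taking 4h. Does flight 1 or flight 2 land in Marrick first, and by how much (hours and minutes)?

Flight 1 in UTC: 6:00 PM − 9:30 = 8:30 AM on Apr 20.
+6 hours and 45 minutes → arrive 3:15 PM UTC on Apr 20.
Flight 2 in UTC: 11:54 PM − 6:00 = 5:54 PM on Apr 20.
+4 hours → arrive 9:54 PM UTC on Apr 20.
Flight 1 lands earlier by 6 hours 39 minutes.

the first, by 6 hours 39 minutes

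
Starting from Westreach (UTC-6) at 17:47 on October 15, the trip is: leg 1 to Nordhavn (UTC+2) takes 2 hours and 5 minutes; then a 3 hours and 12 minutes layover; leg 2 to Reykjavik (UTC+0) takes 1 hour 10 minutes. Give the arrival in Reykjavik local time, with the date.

06:14 on October 16

Convert departure to UTC: 17:47 + 6:00 = 23:47 UTC on Oct 15.
Add 2 hours and 5 minutes leg 1 → 01:52 UTC (Oct 16).
Add 3 hours 12 minutes layover in Nordhavn → 05:04 UTC.
Add 1 hour and 10 minutes leg 2 → 06:14 UTC.
Reykjavik is UTC+0, so local arrival is the same: 06:14 on Oct 16.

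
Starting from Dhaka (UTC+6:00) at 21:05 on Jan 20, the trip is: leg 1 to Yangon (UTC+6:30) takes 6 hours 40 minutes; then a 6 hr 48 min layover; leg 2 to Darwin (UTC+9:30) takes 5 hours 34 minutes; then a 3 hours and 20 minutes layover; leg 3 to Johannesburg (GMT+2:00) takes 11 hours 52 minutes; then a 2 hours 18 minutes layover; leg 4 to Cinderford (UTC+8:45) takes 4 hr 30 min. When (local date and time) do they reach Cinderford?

16:52 on January 22

Convert departure to UTC: 21:05 − 6:00 = 15:05 UTC on Jan 20.
Add 6 hours and 40 minutes leg 1 → 21:45 UTC.
Add 6 hours 48 minutes layover in Yangon → 04:33 UTC (Jan 21).
Add 5 hours 34 minutes leg 2 → 10:07 UTC.
Add 3 hours 20 minutes layover in Darwin → 13:27 UTC.
Add 11 hours and 52 minutes leg 3 → 01:19 UTC (Jan 22).
Add 2 hours 18 minutes layover in Johannesburg → 03:37 UTC.
Add 4 hours and 30 minutes leg 4 → 08:07 UTC.
Cinderford is UTC+8:45, so local arrival = 08:07 + 8:45 = 16:52 on Jan 22.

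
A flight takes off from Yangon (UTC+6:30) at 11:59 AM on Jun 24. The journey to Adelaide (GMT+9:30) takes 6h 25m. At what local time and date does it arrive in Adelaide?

9:24 PM on June 24

Adelaide is 3:00 ahead of Yangon.
After 6 hours 25 minutes it is 6:24 PM in Yangon.
Shift by the zone difference: 6:24 PM + 3:00 = 9:24 PM on Jun 24 in Adelaide.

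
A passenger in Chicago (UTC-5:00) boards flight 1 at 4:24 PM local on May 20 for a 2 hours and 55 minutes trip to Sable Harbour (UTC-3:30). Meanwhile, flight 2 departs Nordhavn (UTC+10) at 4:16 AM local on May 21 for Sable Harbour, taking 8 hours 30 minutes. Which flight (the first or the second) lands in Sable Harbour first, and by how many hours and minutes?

the first, by 2 hours 27 minutes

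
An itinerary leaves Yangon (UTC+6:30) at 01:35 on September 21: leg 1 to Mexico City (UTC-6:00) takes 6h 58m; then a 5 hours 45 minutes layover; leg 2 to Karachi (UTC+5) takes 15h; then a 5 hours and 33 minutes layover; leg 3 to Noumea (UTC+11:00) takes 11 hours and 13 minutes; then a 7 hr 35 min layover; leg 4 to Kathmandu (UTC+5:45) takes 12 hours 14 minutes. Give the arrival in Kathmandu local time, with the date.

17:08 on September 23

Convert departure to UTC: 01:35 − 6:30 = 19:05 UTC on Sep 20.
Add 6 hours 58 minutes leg 1 → 02:03 UTC (Sep 21).
Add 5 hours and 45 minutes layover in Mexico City → 07:48 UTC.
Add 15 hours leg 2 → 22:48 UTC.
Add 5 hours and 33 minutes layover in Karachi → 04:21 UTC (Sep 22).
Add 11 hours 13 minutes leg 3 → 15:34 UTC.
Add 7 hours and 35 minutes layover in Noumea → 23:09 UTC.
Add 12 hours and 14 minutes leg 4 → 11:23 UTC (Sep 23).
Kathmandu is UTC+5:45, so local arrival = 11:23 + 5:45 = 17:08 on Sep 23.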